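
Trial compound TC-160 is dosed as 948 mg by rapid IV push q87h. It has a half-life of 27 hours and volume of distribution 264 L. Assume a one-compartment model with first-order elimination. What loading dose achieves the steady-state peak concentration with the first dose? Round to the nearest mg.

f = (1/2)^(87/27) ≈ 0.107155; accumulation ratio R = 1/(1−f) ≈ 1.12002.
Loading dose to hit Cmax,ss on first dose: D_load = D_maint·R ≈ 948 × 1.12002 ≈ 1061.78 mg.

1062 mg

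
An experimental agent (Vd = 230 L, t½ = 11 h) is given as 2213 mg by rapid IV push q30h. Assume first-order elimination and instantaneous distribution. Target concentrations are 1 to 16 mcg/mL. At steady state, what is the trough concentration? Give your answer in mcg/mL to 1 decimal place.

1.7 mcg/mL

Over one 30-h interval, 30/11 ≈ 2.7273 half-lives elapse, leaving f ≈ 0.1510 of each dose.
Single-dose peak C₀ = D/Vd = 2213/230 ≈ 9.622 mcg/mL.
Steady-state trough Cmin,ss = C₀·f/(1−f) ≈ 9.622 × 0.1510/0.8490 ≈ 1.711 mcg/mL.
Trough 1.7 mcg/mL vs MEC 1 mcg/mL: adequate.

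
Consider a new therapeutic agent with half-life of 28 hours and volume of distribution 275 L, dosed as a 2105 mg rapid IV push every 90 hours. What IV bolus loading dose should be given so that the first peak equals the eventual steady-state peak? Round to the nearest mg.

f = (1/2)^(90/28) ≈ 0.107747; accumulation ratio R = 1/(1−f) ≈ 1.12076.
Loading dose to hit Cmax,ss on first dose: D_load = D_maint·R ≈ 2105 × 1.12076 ≈ 2359.20 mg.

2359 mg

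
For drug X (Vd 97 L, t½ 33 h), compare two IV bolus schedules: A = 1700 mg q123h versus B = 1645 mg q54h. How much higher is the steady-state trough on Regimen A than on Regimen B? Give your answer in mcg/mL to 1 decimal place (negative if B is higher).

-6.6 mcg/mL

Regimen A: f = (1/2)^(123/33) ≈ 0.0755; Cmin,ss = (1700/97)·f/(1−f) ≈ 1.431 mcg/mL.
Regimen B: f = (1/2)^(54/33) ≈ 0.3217; Cmin,ss = (1645/97)·f/(1−f) ≈ 8.043 mcg/mL.
Difference ≈ 1.431 − 8.043 ≈ -6.612 mcg/mL.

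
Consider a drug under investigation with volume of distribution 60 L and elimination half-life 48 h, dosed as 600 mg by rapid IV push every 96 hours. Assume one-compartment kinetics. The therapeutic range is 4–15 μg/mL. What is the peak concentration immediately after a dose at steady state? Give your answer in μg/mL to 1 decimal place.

The dosing interval is 2 half-lives, so f = 2^(−2) = 0.25.
Accumulation ratio R = 1/(1 − f) = 1/0.75 = 4/3.
Single-dose peak C₀ = D/Vd = 600/60 = 10 μg/mL.
Steady-state peak Cmax,ss = C₀·R = 10 × 4/3 ≈ 13.333 μg/mL.
Peak 13.3 μg/mL vs MTC 15 μg/mL: below toxic threshold.

13.3 μg/mL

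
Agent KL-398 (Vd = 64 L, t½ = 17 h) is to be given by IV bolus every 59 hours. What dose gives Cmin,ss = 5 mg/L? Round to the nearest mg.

τ/t½ = 59/17 ≈ 3.4706, so f = (1/2)^(59/17) ≈ 0.090209.
Cmin,ss = (D/Vd)·f/(1−f), so D = Cmin,ss·Vd·(1−f)/f.
D = 5 × 64 × (1−f)/f ≈ 5 × 64 × 10.08537 ≈ 3227.32 mg.

3227 mg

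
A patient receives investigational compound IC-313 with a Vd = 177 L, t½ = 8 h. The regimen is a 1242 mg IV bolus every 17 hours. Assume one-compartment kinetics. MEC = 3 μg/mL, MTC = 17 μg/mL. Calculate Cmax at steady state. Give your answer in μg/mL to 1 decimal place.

τ/t½ = 17/8 ≈ 2.125, so fraction remaining f = (1/2)^(17/8) ≈ 0.2293.
At steady state, accumulation factor R = 1/(1 − e^(−kτ)) ≈ 1.2975.
Each bolus raises the concentration by D/Vd = 1242/177 ≈ 7.017 μg/mL.
Cmax,ss = C₀/(1 − f) ≈ 7.017/0.7707 ≈ 9.105 μg/mL.
Peak 9.1 μg/mL vs MTC 17 μg/mL: below toxic threshold.

9.1 μg/mL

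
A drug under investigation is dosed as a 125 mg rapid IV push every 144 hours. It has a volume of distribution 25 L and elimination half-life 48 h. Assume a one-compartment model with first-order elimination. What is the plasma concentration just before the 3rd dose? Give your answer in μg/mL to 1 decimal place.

f = (1/2)^(τ/t½) = (1/2)^(144/48) ≈ 0.1250.
C₀ = D/Vd = 125/25 ≈ 5.000 μg/mL.
Before the 3rd dose, 2 doses have been given. Superposition: Cmin = C₀·(f + f²).
≈ 5.000 × (0.1250 + 0.0156) ≈ 5.000 × 0.1406 ≈ 0.703 μg/mL.

0.7 μg/mL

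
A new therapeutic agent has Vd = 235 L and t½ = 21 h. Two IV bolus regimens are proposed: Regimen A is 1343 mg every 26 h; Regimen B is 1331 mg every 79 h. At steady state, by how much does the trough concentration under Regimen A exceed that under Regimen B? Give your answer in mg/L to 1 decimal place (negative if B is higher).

3.8 mg/L

Regimen A: f = (1/2)^(26/21) ≈ 0.4239; Cmin,ss = (1343/235)·f/(1−f) ≈ 4.205 mg/L.
Regimen B: f = (1/2)^(79/21) ≈ 0.0737; Cmin,ss = (1331/235)·f/(1−f) ≈ 0.451 mg/L.
Difference ≈ 4.205 − 0.451 ≈ 3.754 mg/L.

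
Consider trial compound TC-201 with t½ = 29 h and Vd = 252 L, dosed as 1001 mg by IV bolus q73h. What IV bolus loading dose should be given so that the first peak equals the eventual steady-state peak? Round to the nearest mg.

f = (1/2)^(73/29) ≈ 0.174677; accumulation ratio R = 1/(1−f) ≈ 1.21165.
Loading dose to hit Cmax,ss on first dose: D_load = D_maint·R ≈ 1001 × 1.21165 ≈ 1212.86 mg.

1213 mg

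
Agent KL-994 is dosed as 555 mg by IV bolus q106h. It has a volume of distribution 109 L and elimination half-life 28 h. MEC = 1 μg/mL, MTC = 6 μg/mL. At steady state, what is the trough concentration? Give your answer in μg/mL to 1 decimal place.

0.4 μg/mL

Over one 106-h interval, 106/28 ≈ 3.7857 half-lives elapse, leaving f ≈ 0.0725 of each dose.
At steady state, accumulation factor R = 1/(1 − e^(−kτ)) ≈ 1.0782.
Each bolus raises the concentration by D/Vd = 555/109 ≈ 5.092 μg/mL.
Steady-state peak Cmax,ss = C₀·R ≈ 5.092 × 1.0782 ≈ 5.490 μg/mL.
Steady-state trough Cmin,ss = Cmax,ss·f ≈ 5.490 × 0.0725 ≈ 0.398 μg/mL.
Trough 0.4 μg/mL vs MEC 1 μg/mL: subtherapeutic.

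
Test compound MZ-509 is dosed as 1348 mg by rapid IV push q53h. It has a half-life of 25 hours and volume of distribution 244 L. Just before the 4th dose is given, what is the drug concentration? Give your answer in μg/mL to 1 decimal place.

1.6 μg/mL

f = (1/2)^(τ/t½) = (1/2)^(53/25) ≈ 0.2300.
C₀ = D/Vd = 1348/244 ≈ 5.525 μg/mL.
Before the 4th dose, 3 doses have been given. Superposition: Cmin = C₀·(f + f² + … + f^3).
≈ 5.525 × (0.2300 + 0.0529 + 0.0122) ≈ 5.525 × 0.2951 ≈ 1.630 μg/mL.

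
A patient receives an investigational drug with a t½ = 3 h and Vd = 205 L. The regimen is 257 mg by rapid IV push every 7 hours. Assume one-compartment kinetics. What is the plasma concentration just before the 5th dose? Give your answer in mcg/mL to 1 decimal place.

0.3 mcg/mL

f = (1/2)^(τ/t½) = (1/2)^(7/3) ≈ 0.1984.
C₀ = D/Vd = 257/205 ≈ 1.254 mcg/mL.
Before the 5th dose, 4 doses have been given. Superposition: Cmin = C₀·(f + f² + … + f^4).
≈ 1.254 × (0.1984 + 0.0394 + 0.0078 + 0.0015) ≈ 1.254 × 0.2471 ≈ 0.310 mcg/mL.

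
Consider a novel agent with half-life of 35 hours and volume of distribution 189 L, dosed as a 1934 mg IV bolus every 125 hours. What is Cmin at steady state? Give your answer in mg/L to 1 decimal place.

τ/t½ = 125/35 ≈ 3.5714, so fraction remaining f = (1/2)^(125/35) ≈ 0.0841.
Single-dose peak C₀ = D/Vd = 1934/189 ≈ 10.233 mg/L.
Steady-state trough Cmin,ss = C₀·f/(1−f) ≈ 10.233 × 0.0841/0.9159 ≈ 0.940 mg/L.

0.9 mg/L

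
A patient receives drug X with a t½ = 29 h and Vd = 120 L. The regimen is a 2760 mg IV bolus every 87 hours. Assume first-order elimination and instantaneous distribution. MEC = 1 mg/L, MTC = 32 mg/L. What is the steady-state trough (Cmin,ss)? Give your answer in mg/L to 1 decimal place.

The dosing interval is 3 half-lives, so f = 2^(−3) = 0.125.
At steady state, R = 1/(1 − 0.125) = 8/7.
Single-dose peak C₀ = D/Vd = 2760/120 = 23 mg/L.
Steady-state peak Cmax,ss = C₀·R = 23 × 8/7 ≈ 26.286 mg/L.
Steady-state trough Cmin,ss = Cmax,ss·f ≈ 26.286 × 0.125 ≈ 3.286 mg/L.
Trough 3.3 mg/L vs MEC 1 mg/L: adequate.

3.3 mg/L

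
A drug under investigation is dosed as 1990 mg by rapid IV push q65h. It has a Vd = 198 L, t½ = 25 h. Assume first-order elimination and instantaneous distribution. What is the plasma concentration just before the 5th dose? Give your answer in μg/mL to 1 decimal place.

f = (1/2)^(τ/t½) = (1/2)^(65/25) ≈ 0.1649.
C₀ = D/Vd = 1990/198 ≈ 10.051 μg/mL.
Before the 5th dose, 4 doses have been given. Superposition: Cmin = C₀·(f + f² + … + f^4).
≈ 10.051 × (0.1649 + 0.0272 + 0.0045 + 0.0007) ≈ 10.051 × 0.1973 ≈ 1.983 μg/mL.

2.0 μg/mL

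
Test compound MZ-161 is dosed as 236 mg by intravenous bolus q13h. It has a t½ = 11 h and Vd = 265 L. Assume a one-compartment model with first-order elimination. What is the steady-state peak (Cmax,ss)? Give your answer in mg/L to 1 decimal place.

τ/t½ = 13/11 ≈ 1.1818, so fraction remaining f = (1/2)^(13/11) ≈ 0.4408.
Accumulation ratio R = 1/(1 − f) ≈ 1/0.5592 ≈ 1.7883.
Each bolus raises the concentration by D/Vd = 236/265 ≈ 0.891 mg/L.
Steady-state peak Cmax,ss = C₀·R ≈ 0.891 × 1.7883 ≈ 1.593 mg/L.

1.6 mg/L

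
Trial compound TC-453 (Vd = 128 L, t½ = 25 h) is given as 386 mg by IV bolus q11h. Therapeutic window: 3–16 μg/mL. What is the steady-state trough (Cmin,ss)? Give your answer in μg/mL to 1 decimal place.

τ/t½ = 11/25 ≈ 0.44, so fraction remaining f = (1/2)^(11/25) ≈ 0.7371.
At steady state, accumulation factor R = 1/(1 − e^(−kτ)) ≈ 3.8037.
Single-dose peak C₀ = D/Vd = 386/128 ≈ 3.016 μg/mL.
Steady-state peak Cmax,ss = C₀·R ≈ 3.016 × 3.8037 ≈ 11.472 μg/mL.
One interval later, Cmin,ss = Cmax,ss·e^(−kτ) ≈ 11.472 × 0.7371 ≈ 8.456 μg/mL.
Trough 8.5 μg/mL vs MEC 3 μg/mL: adequate.

8.5 μg/mL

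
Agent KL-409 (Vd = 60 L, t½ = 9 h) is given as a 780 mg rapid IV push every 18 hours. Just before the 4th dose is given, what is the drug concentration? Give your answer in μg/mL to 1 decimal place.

4.3 μg/mL

f = (1/2)^(τ/t½) = (1/2)^(18/9) ≈ 0.2500.
C₀ = D/Vd = 780/60 ≈ 13.000 μg/mL.
Before the 4th dose, 3 doses have been given. Superposition: Cmin = C₀·(f + f² + … + f^3).
≈ 13.000 × (0.2500 + 0.0625 + 0.0156) ≈ 13.000 × 0.3281 ≈ 4.265 μg/mL.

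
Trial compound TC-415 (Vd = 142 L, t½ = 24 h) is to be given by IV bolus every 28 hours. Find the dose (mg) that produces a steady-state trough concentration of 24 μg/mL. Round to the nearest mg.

τ/t½ = 28/24 ≈ 1.1667, so f = (1/2)^(28/24) ≈ 0.445449.
Cmin,ss = (D/Vd)·f/(1−f), so D = Cmin,ss·Vd·(1−f)/f.
D = 24 × 142 × (1−f)/f ≈ 24 × 142 × 1.24493 ≈ 4242.72 mg.

4243 mg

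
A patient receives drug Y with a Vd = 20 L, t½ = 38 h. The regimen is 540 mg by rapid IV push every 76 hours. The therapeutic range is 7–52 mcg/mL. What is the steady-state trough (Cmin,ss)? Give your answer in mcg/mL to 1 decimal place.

9.0 mcg/mL

The dosing interval is 2 half-lives, so f = 2^(−2) = 0.25.
At steady state, R = 1/(1 − 0.25) = 4/3.
Single-dose peak C₀ = D/Vd = 540/20 = 27 mcg/mL.
Steady-state peak Cmax,ss = C₀·R = 27 × 4/3 ≈ 36.000 mcg/mL.
Steady-state trough Cmin,ss = Cmax,ss·f ≈ 36.000 × 0.25 ≈ 9.000 mcg/mL.
Trough 9.0 mcg/mL vs MEC 7 mcg/mL: adequate.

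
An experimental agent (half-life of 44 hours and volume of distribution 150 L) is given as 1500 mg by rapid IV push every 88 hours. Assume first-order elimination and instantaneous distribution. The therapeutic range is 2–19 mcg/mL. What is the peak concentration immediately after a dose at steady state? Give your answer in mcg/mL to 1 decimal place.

13.3 mcg/mL

The dosing interval is 2 half-lives, so f = 2^(−2) = 0.25.
At steady state, R = 1/(1 − 0.25) = 4/3.
Single-dose peak C₀ = D/Vd = 1500/150 = 10 mcg/mL.
Steady-state peak Cmax,ss = C₀·R = 10 × 4/3 ≈ 13.333 mcg/mL.
Peak 13.3 mcg/mL vs MTC 19 mcg/mL: below toxic threshold.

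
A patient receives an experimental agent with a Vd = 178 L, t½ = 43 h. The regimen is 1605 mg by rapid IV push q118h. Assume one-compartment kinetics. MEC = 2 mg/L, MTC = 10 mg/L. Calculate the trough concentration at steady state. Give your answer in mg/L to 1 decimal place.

1.6 mg/L

Over one 118-h interval, 118/43 ≈ 2.7442 half-lives elapse, leaving f ≈ 0.1493 of each dose.
Each bolus raises the concentration by D/Vd = 1605/178 ≈ 9.017 mg/L.
Steady-state trough Cmin,ss = C₀·f/(1−f) ≈ 9.017 × 0.1493/0.8507 ≈ 1.583 mg/L.
Trough 1.6 mg/L vs MEC 2 mg/L: subtherapeutic.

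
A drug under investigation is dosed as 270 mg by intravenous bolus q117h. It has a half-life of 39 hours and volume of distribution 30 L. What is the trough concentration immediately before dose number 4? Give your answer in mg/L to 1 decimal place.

f = (1/2)^(τ/t½) = (1/2)^(117/39) ≈ 0.1250.
C₀ = D/Vd = 270/30 ≈ 9.000 mg/L.
Before the 4th dose, 3 doses have been given. Superposition: Cmin = C₀·(f + f² + … + f^3).
≈ 9.000 × (0.1250 + 0.0156 + 0.0020) ≈ 9.000 × 0.1426 ≈ 1.283 mg/L.

1.3 mg/L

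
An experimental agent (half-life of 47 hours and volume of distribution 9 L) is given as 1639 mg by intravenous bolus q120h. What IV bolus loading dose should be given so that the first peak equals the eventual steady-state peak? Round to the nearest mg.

f = (1/2)^(120/47) ≈ 0.170378; accumulation ratio R = 1/(1−f) ≈ 1.20537.
Loading dose to hit Cmax,ss on first dose: D_load = D_maint·R ≈ 1639 × 1.20537 ≈ 1975.60 mg.

1976 mg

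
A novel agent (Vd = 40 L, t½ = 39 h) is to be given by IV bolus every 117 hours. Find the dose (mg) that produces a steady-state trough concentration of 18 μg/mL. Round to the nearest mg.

5040 mg

τ/t½ = 117/39 ≈ 3, so f = (1/2)^(117/39) ≈ 0.125000.
Cmin,ss = (D/Vd)·f/(1−f), so D = Cmin,ss·Vd·(1−f)/f.
D = 18 × 40 × (1−f)/f ≈ 18 × 40 × 7.00000 ≈ 5040.00 mg.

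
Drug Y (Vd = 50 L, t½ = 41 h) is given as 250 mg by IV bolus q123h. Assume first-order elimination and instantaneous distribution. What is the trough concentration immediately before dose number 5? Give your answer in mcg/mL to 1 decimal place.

0.7 mcg/mL

f = (1/2)^(τ/t½) = (1/2)^(123/41) ≈ 0.1250.
C₀ = D/Vd = 250/50 ≈ 5.000 mcg/mL.
Before the 5th dose, 4 doses have been given. Superposition: Cmin = C₀·(f + f² + … + f^4).
≈ 5.000 × (0.1250 + 0.0156 + 0.0020 + 0.0002) ≈ 5.000 × 0.1428 ≈ 0.714 mcg/mL.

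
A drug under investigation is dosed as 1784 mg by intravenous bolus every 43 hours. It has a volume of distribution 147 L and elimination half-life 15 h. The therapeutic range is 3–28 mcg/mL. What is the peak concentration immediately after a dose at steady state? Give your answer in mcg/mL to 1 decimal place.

k = ln2/t½ = ln2/15 ≈ 0.046210 h⁻¹; fraction remaining f = e^(−kτ) = e^(−0.046210×43) ≈ 0.1371.
Accumulation ratio R = 1/(1 − f) ≈ 1/0.8629 ≈ 1.1589.
Each bolus raises the concentration by D/Vd = 1784/147 ≈ 12.136 mcg/mL.
Steady-state peak Cmax,ss = C₀·R ≈ 12.136 × 1.1589 ≈ 14.064 mcg/mL.
Peak 14.1 mcg/mL vs MTC 28 mcg/mL: below toxic threshold.

14.1 mcg/mL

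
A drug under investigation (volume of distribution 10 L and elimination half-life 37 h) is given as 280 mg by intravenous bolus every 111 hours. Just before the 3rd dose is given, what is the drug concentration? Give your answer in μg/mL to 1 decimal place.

3.9 μg/mL

f = (1/2)^(τ/t½) = (1/2)^(111/37) ≈ 0.1250.
C₀ = D/Vd = 280/10 ≈ 28.000 μg/mL.
Before the 3rd dose, 2 doses have been given. Superposition: Cmin = C₀·(f + f²).
≈ 28.000 × (0.1250 + 0.0156) ≈ 28.000 × 0.1406 ≈ 3.937 μg/mL.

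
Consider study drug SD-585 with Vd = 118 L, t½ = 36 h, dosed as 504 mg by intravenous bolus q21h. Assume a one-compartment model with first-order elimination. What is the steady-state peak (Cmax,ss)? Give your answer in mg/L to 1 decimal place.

Over one 21-h interval, 21/36 ≈ 0.58333 half-lives elapse, leaving f ≈ 0.6674 of each dose.
At steady state, accumulation factor R = 1/(1 − e^(−kτ)) ≈ 3.0066.
Each bolus raises the concentration by D/Vd = 504/118 ≈ 4.271 mg/L.
Steady-state peak Cmax,ss = C₀·R ≈ 4.271 × 3.0066 ≈ 12.841 mg/L.

12.8 mg/L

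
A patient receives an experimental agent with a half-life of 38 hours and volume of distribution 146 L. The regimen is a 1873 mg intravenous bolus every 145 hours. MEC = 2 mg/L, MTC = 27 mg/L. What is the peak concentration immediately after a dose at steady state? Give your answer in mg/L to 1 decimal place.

k = ln2/t½ = ln2/38 ≈ 0.018241 h⁻¹; fraction remaining f = e^(−kτ) = e^(−0.018241×145) ≈ 0.0710.
Accumulation ratio R = 1/(1 − f) ≈ 1/0.9290 ≈ 1.0764.
Each bolus raises the concentration by D/Vd = 1873/146 ≈ 12.829 mg/L.
Steady-state peak Cmax,ss = C₀·R ≈ 12.829 × 1.0764 ≈ 13.809 mg/L.
Peak 13.8 mg/L vs MTC 27 mg/L: below toxic threshold.

13.8 mg/L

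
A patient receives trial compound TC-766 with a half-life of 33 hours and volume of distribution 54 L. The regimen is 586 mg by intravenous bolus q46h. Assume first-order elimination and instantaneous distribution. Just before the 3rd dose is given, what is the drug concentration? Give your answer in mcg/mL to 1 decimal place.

5.7 mcg/mL

f = (1/2)^(τ/t½) = (1/2)^(46/33) ≈ 0.3805.
C₀ = D/Vd = 586/54 ≈ 10.852 mcg/mL.
Before the 3rd dose, 2 doses have been given. Superposition: Cmin = C₀·(f + f²).
≈ 10.852 × (0.3805 + 0.1448) ≈ 10.852 × 0.5253 ≈ 5.701 mcg/mL.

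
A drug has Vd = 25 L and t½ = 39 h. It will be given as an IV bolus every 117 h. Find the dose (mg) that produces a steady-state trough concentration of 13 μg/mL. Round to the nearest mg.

τ/t½ = 117/39 ≈ 3, so f = (1/2)^(117/39) ≈ 0.125000.
Cmin,ss = (D/Vd)·f/(1−f), so D = Cmin,ss·Vd·(1−f)/f.
D = 13 × 25 × (1−f)/f ≈ 13 × 25 × 7.00000 ≈ 2275.00 mg.

2275 mg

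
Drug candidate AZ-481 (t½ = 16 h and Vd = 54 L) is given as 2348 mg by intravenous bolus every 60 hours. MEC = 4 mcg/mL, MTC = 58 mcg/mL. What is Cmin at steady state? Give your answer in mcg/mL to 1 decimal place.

3.5 mcg/mL

Over one 60-h interval, 60/16 ≈ 3.75 half-lives elapse, leaving f ≈ 0.0743 of each dose.
Each bolus raises the concentration by D/Vd = 2348/54 ≈ 43.481 mcg/mL.
Steady-state trough Cmin,ss = C₀·f/(1−f) ≈ 43.481 × 0.0743/0.9257 ≈ 3.490 mcg/mL.
Trough 3.5 mcg/mL vs MEC 4 mcg/mL: subtherapeutic.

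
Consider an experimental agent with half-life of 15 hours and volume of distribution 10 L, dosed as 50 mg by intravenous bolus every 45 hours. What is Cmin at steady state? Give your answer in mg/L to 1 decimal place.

τ = 45 h = 3 half-lives, so f = (1/2)^3 = 0.125.
Accumulation ratio R = 1/(1 − f) = 1/0.875 = 8/7.
Single-dose peak C₀ = D/Vd = 50/10 = 5 mg/L.
Steady-state peak Cmax,ss = C₀·R = 5 × 8/7 ≈ 5.714 mg/L.
Steady-state trough Cmin,ss = Cmax,ss·f ≈ 5.714 × 0.125 ≈ 0.714 mg/L.

0.7 mg/L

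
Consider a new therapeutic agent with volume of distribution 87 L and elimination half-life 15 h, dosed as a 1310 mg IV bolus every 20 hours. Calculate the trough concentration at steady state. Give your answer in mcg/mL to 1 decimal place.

τ/t½ = 20/15 ≈ 1.3333, so fraction remaining f = (1/2)^(20/15) ≈ 0.3969.
Accumulation ratio R = 1/(1 − f) ≈ 1/0.6031 ≈ 1.6581.
Single-dose peak C₀ = D/Vd = 1310/87 ≈ 15.057 mcg/mL.
Cmax,ss = C₀/(1 − f) ≈ 15.057/0.6031 ≈ 24.966 mcg/mL.
One interval later, Cmin,ss = Cmax,ss·e^(−kτ) ≈ 24.966 × 0.3969 ≈ 9.909 mcg/mL.

9.9 mcg/mL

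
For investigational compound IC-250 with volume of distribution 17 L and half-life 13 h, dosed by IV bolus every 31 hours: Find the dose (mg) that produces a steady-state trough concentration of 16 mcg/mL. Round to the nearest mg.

τ/t½ = 31/13 ≈ 2.3846, so f = (1/2)^(31/13) ≈ 0.191496.
Cmin,ss = (D/Vd)·f/(1−f), so D = Cmin,ss·Vd·(1−f)/f.
D = 16 × 17 × (1−f)/f ≈ 16 × 17 × 4.22204 ≈ 1148.39 mg.

1148 mg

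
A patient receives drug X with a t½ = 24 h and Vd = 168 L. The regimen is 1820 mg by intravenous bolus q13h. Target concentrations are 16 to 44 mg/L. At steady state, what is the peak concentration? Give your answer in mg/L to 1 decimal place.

k = ln2/t½ = ln2/24 ≈ 0.028881 h⁻¹; fraction remaining f = e^(−kτ) = e^(−0.028881×13) ≈ 0.6870.
At steady state, accumulation factor R = 1/(1 − e^(−kτ)) ≈ 3.1949.
Each bolus raises the concentration by D/Vd = 1820/168 ≈ 10.833 mg/L.
Steady-state peak Cmax,ss = C₀·R ≈ 10.833 × 3.1949 ≈ 34.610 mg/L.
Peak 34.6 mg/L vs MTC 44 mg/L: below toxic threshold.

34.6 mg/L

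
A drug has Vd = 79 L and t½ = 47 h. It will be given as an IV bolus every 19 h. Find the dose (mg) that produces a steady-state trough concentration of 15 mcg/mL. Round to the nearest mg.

383 mg

τ/t½ = 19/47 ≈ 0.40426, so f = (1/2)^(19/47) ≈ 0.755626.
Cmin,ss = (D/Vd)·f/(1−f), so D = Cmin,ss·Vd·(1−f)/f.
D = 15 × 79 × (1−f)/f ≈ 15 × 79 × 0.32341 ≈ 383.24 mg.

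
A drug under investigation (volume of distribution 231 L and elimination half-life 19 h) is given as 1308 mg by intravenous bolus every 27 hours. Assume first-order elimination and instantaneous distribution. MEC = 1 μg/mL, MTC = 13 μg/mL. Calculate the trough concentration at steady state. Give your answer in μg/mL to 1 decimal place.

3.4 μg/mL

k = ln2/t½ = ln2/19 ≈ 0.036481 h⁻¹; fraction remaining f = e^(−kτ) = e^(−0.036481×27) ≈ 0.3734.
At steady state, accumulation factor R = 1/(1 − e^(−kτ)) ≈ 1.5959.
Single-dose peak C₀ = D/Vd = 1308/231 ≈ 5.662 μg/mL.
Steady-state peak Cmax,ss = C₀·R ≈ 5.662 × 1.5959 ≈ 9.036 μg/mL.
One interval later, Cmin,ss = Cmax,ss·e^(−kτ) ≈ 9.036 × 0.3734 ≈ 3.374 μg/mL.
Trough 3.4 μg/mL vs MEC 1 μg/mL: adequate.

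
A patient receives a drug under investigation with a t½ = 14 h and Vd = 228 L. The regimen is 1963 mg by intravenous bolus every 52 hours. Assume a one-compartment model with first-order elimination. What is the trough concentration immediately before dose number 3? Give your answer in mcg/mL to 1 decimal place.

0.7 mcg/mL

f = (1/2)^(τ/t½) = (1/2)^(52/14) ≈ 0.0762.
C₀ = D/Vd = 1963/228 ≈ 8.610 mcg/mL.
Before the 3rd dose, 2 doses have been given. Superposition: Cmin = C₀·(f + f²).
≈ 8.610 × (0.0762 + 0.0058) ≈ 8.610 × 0.0820 ≈ 0.706 mcg/mL.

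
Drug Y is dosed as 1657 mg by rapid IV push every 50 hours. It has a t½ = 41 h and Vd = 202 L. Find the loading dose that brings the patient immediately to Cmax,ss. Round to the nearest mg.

2904 mg

f = (1/2)^(50/41) ≈ 0.429428; accumulation ratio R = 1/(1−f) ≈ 1.75263.
Loading dose to hit Cmax,ss on first dose: D_load = D_maint·R ≈ 1657 × 1.75263 ≈ 2904.11 mg.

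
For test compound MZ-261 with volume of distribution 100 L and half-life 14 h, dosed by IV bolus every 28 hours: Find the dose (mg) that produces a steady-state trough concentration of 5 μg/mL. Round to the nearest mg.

τ/t½ = 28/14 ≈ 2, so f = (1/2)^(28/14) ≈ 0.250000.
Cmin,ss = (D/Vd)·f/(1−f), so D = Cmin,ss·Vd·(1−f)/f.
D = 5 × 100 × (1−f)/f ≈ 5 × 100 × 3.00000 ≈ 1500.00 mg.

1500 mg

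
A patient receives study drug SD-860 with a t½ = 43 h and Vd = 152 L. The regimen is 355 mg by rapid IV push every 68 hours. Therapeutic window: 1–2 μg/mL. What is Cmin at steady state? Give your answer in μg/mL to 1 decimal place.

k = ln2/t½ = ln2/43 ≈ 0.016120 h⁻¹; fraction remaining f = e^(−kτ) = e^(−0.016120×68) ≈ 0.3342.
At steady state, accumulation factor R = 1/(1 − e^(−kτ)) ≈ 1.5020.
Single-dose peak C₀ = D/Vd = 355/152 ≈ 2.336 μg/mL.
Steady-state peak Cmax,ss = C₀·R ≈ 2.336 × 1.5020 ≈ 3.509 μg/mL.
One interval later, Cmin,ss = Cmax,ss·e^(−kτ) ≈ 3.509 × 0.3342 ≈ 1.173 μg/mL.
Trough 1.2 μg/mL vs MEC 1 μg/mL: adequate.

1.2 μg/mL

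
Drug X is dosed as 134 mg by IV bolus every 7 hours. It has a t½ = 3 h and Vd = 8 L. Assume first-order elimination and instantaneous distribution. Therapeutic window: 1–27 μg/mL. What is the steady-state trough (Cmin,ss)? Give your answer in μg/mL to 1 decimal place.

4.1 μg/mL

Over one 7-h interval, 7/3 ≈ 2.3333 half-lives elapse, leaving f ≈ 0.1984 of each dose.
Single-dose peak C₀ = D/Vd = 134/8 ≈ 16.750 μg/mL.
Steady-state trough Cmin,ss = C₀·f/(1−f) ≈ 16.750 × 0.1984/0.8016 ≈ 4.146 μg/mL.
Trough 4.1 μg/mL vs MEC 1 μg/mL: adequate.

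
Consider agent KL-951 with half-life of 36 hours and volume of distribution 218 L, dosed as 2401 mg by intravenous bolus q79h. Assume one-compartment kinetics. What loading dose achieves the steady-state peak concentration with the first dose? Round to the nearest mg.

f = (1/2)^(79/36) ≈ 0.218477; accumulation ratio R = 1/(1−f) ≈ 1.27955.
Loading dose to hit Cmax,ss on first dose: D_load = D_maint·R ≈ 2401 × 1.27955 ≈ 3072.20 mg.

3072 mg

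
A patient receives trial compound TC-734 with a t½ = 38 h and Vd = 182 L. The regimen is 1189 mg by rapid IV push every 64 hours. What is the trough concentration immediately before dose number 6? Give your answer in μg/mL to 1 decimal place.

2.9 μg/mL

f = (1/2)^(τ/t½) = (1/2)^(64/38) ≈ 0.3112.
C₀ = D/Vd = 1189/182 ≈ 6.533 μg/mL.
Before the 6th dose, 5 doses have been given. Superposition: Cmin = C₀·(f + f² + … + f^5).
≈ 6.533 × (0.3112 + 0.0968 + 0.0301 + 0.0094 + 0.0029) ≈ 6.533 × 0.4504 ≈ 2.942 μg/mL.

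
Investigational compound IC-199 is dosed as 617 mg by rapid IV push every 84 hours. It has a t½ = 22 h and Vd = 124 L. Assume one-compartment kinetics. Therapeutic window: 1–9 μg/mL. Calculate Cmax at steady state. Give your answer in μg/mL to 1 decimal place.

5.4 μg/mL

k = ln2/t½ = ln2/22 ≈ 0.031507 h⁻¹; fraction remaining f = e^(−kτ) = e^(−0.031507×84) ≈ 0.0709.
At steady state, accumulation factor R = 1/(1 − e^(−kτ)) ≈ 1.0763.
Each bolus raises the concentration by D/Vd = 617/124 ≈ 4.976 μg/mL.
Steady-state peak Cmax,ss = C₀·R ≈ 4.976 × 1.0763 ≈ 5.356 μg/mL.
Peak 5.4 μg/mL vs MTC 9 μg/mL: below toxic threshold.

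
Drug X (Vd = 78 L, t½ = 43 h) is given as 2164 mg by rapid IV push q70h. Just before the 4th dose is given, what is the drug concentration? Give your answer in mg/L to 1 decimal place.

f = (1/2)^(τ/t½) = (1/2)^(70/43) ≈ 0.3236.
C₀ = D/Vd = 2164/78 ≈ 27.744 mg/L.
Before the 4th dose, 3 doses have been given. Superposition: Cmin = C₀·(f + f² + … + f^3).
≈ 27.744 × (0.3236 + 0.1047 + 0.0339) ≈ 27.744 × 0.4622 ≈ 12.823 mg/L.

12.8 mg/L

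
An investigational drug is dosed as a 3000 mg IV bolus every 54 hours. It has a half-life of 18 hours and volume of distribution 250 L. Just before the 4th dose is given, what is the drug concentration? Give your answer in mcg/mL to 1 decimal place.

1.7 mcg/mL

f = (1/2)^(τ/t½) = (1/2)^(54/18) ≈ 0.1250.
C₀ = D/Vd = 3000/250 ≈ 12.000 mcg/mL.
Before the 4th dose, 3 doses have been given. Superposition: Cmin = C₀·(f + f² + … + f^3).
≈ 12.000 × (0.1250 + 0.0156 + 0.0020) ≈ 12.000 × 0.1426 ≈ 1.711 mcg/mL.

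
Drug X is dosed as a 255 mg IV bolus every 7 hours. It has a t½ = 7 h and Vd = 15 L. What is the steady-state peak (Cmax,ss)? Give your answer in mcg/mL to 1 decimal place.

The dosing interval is 1 half-life, so f = 2^(−1) = 0.5.
Accumulation ratio R = 1/(1 − f) = 1/0.5 = 2/1.
Single-dose peak C₀ = D/Vd = 255/15 = 17 mcg/mL.
Steady-state peak Cmax,ss = C₀·R = 17 × 2/1 ≈ 34.000 mcg/mL.

34.0 mcg/mL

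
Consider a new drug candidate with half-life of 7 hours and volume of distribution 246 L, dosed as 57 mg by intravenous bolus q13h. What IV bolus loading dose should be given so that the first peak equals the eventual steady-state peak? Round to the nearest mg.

79 mg

f = (1/2)^(13/7) ≈ 0.276022; accumulation ratio R = 1/(1−f) ≈ 1.38126.
Loading dose to hit Cmax,ss on first dose: D_load = D_maint·R ≈ 57 × 1.38126 ≈ 78.73 mg.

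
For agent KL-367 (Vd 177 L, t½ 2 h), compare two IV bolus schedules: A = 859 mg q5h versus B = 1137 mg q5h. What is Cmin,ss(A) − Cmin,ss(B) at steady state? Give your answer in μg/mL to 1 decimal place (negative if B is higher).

-0.3 μg/mL

Regimen A: f = (1/2)^(5/2) ≈ 0.1768; Cmin,ss = (859/177)·f/(1−f) ≈ 1.042 μg/mL.
Regimen B: f = (1/2)^(5/2) ≈ 0.1768; Cmin,ss = (1137/177)·f/(1−f) ≈ 1.380 μg/mL.
Difference ≈ 1.042 − 1.380 ≈ -0.338 μg/mL.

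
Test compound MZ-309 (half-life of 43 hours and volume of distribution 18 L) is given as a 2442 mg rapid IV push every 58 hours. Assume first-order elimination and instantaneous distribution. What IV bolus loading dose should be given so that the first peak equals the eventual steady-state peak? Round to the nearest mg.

4020 mg

f = (1/2)^(58/43) ≈ 0.392608; accumulation ratio R = 1/(1−f) ≈ 1.64638.
Loading dose to hit Cmax,ss on first dose: D_load = D_maint·R ≈ 2442 × 1.64638 ≈ 4020.46 mg.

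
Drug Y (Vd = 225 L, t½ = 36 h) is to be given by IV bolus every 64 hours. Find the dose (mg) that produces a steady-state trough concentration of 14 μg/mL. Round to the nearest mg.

τ/t½ = 64/36 ≈ 1.7778, so f = (1/2)^(64/36) ≈ 0.291632.
Cmin,ss = (D/Vd)·f/(1−f), so D = Cmin,ss·Vd·(1−f)/f.
D = 14 × 225 × (1−f)/f ≈ 14 × 225 × 2.42898 ≈ 7651.29 mg.

7651 mg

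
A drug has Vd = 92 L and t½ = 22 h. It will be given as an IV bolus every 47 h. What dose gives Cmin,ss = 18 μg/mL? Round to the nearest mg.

τ/t½ = 47/22 ≈ 2.1364, so f = (1/2)^(47/22) ≈ 0.227452.
Cmin,ss = (D/Vd)·f/(1−f), so D = Cmin,ss·Vd·(1−f)/f.
D = 18 × 92 × (1−f)/f ≈ 18 × 92 × 3.39653 ≈ 5624.65 mg.

5625 mg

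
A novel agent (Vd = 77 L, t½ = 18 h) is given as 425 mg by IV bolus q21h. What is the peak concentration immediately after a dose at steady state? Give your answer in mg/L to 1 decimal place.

Over one 21-h interval, 21/18 ≈ 1.1667 half-lives elapse, leaving f ≈ 0.4454 of each dose.
Accumulation ratio R = 1/(1 − f) ≈ 1/0.5546 ≈ 1.8031.
Each bolus raises the concentration by D/Vd = 425/77 ≈ 5.519 mg/L.
Steady-state peak Cmax,ss = C₀·R ≈ 5.519 × 1.8031 ≈ 9.951 mg/L.

10.0 mg/L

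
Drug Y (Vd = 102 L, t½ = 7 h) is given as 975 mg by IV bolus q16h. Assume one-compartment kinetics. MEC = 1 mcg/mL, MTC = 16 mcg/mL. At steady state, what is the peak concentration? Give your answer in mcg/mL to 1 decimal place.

12.0 mcg/mL

τ/t½ = 16/7 ≈ 2.2857, so fraction remaining f = (1/2)^(16/7) ≈ 0.2051.
Accumulation ratio R = 1/(1 − f) ≈ 1/0.7949 ≈ 1.2580.
Each bolus raises the concentration by D/Vd = 975/102 ≈ 9.559 mcg/mL.
Steady-state peak Cmax,ss = C₀·R ≈ 9.559 × 1.2580 ≈ 12.025 mcg/mL.
Peak 12.0 mcg/mL vs MTC 16 mcg/mL: below toxic threshold.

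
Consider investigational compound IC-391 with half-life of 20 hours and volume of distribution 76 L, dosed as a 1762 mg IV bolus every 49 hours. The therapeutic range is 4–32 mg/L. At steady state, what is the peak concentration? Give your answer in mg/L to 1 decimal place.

k = ln2/t½ = ln2/20 ≈ 0.034657 h⁻¹; fraction remaining f = e^(−kτ) = e^(−0.034657×49) ≈ 0.1830.
Accumulation ratio R = 1/(1 − f) ≈ 1/0.8170 ≈ 1.2240.
Each bolus raises the concentration by D/Vd = 1762/76 ≈ 23.184 mg/L.
Cmax,ss = C₀/(1 − f) ≈ 23.184/0.8170 ≈ 28.377 mg/L.
Peak 28.4 mg/L vs MTC 32 mg/L: below toxic threshold.

28.4 mg/L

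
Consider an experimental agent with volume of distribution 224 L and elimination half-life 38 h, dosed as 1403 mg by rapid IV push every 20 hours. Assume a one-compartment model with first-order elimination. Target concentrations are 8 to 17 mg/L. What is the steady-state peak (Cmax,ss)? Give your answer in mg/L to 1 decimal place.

20.5 mg/L

k = ln2/t½ = ln2/38 ≈ 0.018241 h⁻¹; fraction remaining f = e^(−kτ) = e^(−0.018241×20) ≈ 0.6943.
At steady state, accumulation factor R = 1/(1 − e^(−kτ)) ≈ 3.2712.
Single-dose peak C₀ = D/Vd = 1403/224 ≈ 6.263 mg/L.
Steady-state peak Cmax,ss = C₀·R ≈ 6.263 × 3.2712 ≈ 20.488 mg/L.
Peak 20.5 mg/L vs MTC 17 mg/L: exceeds toxic threshold.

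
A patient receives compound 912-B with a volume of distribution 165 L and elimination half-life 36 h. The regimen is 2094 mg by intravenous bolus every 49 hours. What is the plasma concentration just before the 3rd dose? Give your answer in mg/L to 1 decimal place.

6.9 mg/L

f = (1/2)^(τ/t½) = (1/2)^(49/36) ≈ 0.3893.
C₀ = D/Vd = 2094/165 ≈ 12.691 mg/L.
Before the 3rd dose, 2 doses have been given. Superposition: Cmin = C₀·(f + f²).
≈ 12.691 × (0.3893 + 0.1516) ≈ 12.691 × 0.5409 ≈ 6.865 mg/L.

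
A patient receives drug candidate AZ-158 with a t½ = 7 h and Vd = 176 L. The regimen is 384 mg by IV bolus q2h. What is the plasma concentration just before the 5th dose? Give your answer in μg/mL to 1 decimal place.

5.5 μg/mL

f = (1/2)^(τ/t½) = (1/2)^(2/7) ≈ 0.8203.
C₀ = D/Vd = 384/176 ≈ 2.182 μg/mL.
Before the 5th dose, 4 doses have been given. Superposition: Cmin = C₀·(f + f² + … + f^4).
≈ 2.182 × (0.8203 + 0.6729 + 0.5520 + 0.4528) ≈ 2.182 × 2.4980 ≈ 5.451 μg/mL.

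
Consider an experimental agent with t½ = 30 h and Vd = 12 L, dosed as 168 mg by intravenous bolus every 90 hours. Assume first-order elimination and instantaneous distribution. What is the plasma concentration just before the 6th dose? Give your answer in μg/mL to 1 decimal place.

2.0 μg/mL

f = (1/2)^(τ/t½) = (1/2)^(90/30) ≈ 0.1250.
C₀ = D/Vd = 168/12 ≈ 14.000 μg/mL.
Before the 6th dose, 5 doses have been given. Superposition: Cmin = C₀·(f + f² + … + f^5).
≈ 14.000 × (0.1250 + 0.0156 + 0.0020 + 0.0002 + 0.0000) ≈ 14.000 × 0.1428 ≈ 1.999 μg/mL.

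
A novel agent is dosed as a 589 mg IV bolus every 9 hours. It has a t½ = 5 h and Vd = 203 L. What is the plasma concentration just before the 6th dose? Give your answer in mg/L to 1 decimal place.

f = (1/2)^(τ/t½) = (1/2)^(9/5) ≈ 0.2872.
C₀ = D/Vd = 589/203 ≈ 2.901 mg/L.
Before the 6th dose, 5 doses have been given. Superposition: Cmin = C₀·(f + f² + … + f^5).
≈ 2.901 × (0.2872 + 0.0825 + 0.0237 + 0.0068 + 0.0020) ≈ 2.901 × 0.4022 ≈ 1.167 mg/L.

1.2 mg/L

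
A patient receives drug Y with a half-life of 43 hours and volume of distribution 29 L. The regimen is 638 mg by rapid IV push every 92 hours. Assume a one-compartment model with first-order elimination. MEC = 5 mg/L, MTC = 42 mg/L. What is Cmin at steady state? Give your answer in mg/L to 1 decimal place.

τ/t½ = 92/43 ≈ 2.1395, so fraction remaining f = (1/2)^(92/43) ≈ 0.2270.
At steady state, accumulation factor R = 1/(1 − e^(−kτ)) ≈ 1.2937.
Each bolus raises the concentration by D/Vd = 638/29 ≈ 22.000 mg/L.
Cmax,ss = C₀/(1 − f) ≈ 22.000/0.7730 ≈ 28.461 mg/L.
One interval later, Cmin,ss = Cmax,ss·e^(−kτ) ≈ 28.461 × 0.2270 ≈ 6.461 mg/L.
Trough 6.5 mg/L vs MEC 5 mg/L: adequate.

6.5 mg/L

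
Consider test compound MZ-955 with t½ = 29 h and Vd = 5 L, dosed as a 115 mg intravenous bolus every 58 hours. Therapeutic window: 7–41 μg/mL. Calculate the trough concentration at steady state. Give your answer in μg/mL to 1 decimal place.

7.7 μg/mL

τ = 58 h = 2 half-lives, so f = (1/2)^2 = 0.25.
Accumulation ratio R = 1/(1 − f) = 1/0.75 = 4/3.
Single-dose peak C₀ = D/Vd = 115/5 = 23 μg/mL.
Steady-state peak Cmax,ss = C₀·R = 23 × 4/3 ≈ 30.667 μg/mL.
Steady-state trough Cmin,ss = Cmax,ss·f ≈ 30.667 × 0.25 ≈ 7.667 μg/mL.
Trough 7.7 μg/mL vs MEC 7 μg/mL: adequate.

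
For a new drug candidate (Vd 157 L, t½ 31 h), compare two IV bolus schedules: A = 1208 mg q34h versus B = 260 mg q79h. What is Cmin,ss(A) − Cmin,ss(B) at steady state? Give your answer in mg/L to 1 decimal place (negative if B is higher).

6.4 mg/L

Regimen A: f = (1/2)^(34/31) ≈ 0.4676; Cmin,ss = (1208/157)·f/(1−f) ≈ 6.758 mg/L.
Regimen B: f = (1/2)^(79/31) ≈ 0.1709; Cmin,ss = (260/157)·f/(1−f) ≈ 0.341 mg/L.
Difference ≈ 6.758 − 0.341 ≈ 6.417 mg/L.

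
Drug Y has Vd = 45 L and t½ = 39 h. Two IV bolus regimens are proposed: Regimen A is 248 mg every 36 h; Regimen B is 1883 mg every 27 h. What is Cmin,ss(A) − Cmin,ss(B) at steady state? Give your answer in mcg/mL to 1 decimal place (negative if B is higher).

-61.8 mcg/mL

Regimen A: f = (1/2)^(36/39) ≈ 0.5274; Cmin,ss = (248/45)·f/(1−f) ≈ 6.150 mcg/mL.
Regimen B: f = (1/2)^(27/39) ≈ 0.6189; Cmin,ss = (1883/45)·f/(1−f) ≈ 67.955 mcg/mL.
Difference ≈ 6.150 − 67.955 ≈ -61.805 mcg/mL.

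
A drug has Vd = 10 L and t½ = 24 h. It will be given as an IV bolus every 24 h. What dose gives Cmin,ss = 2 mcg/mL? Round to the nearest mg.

τ/t½ = 24/24 ≈ 1, so f = (1/2)^(24/24) ≈ 0.500000.
Cmin,ss = (D/Vd)·f/(1−f), so D = Cmin,ss·Vd·(1−f)/f.
D = 2 × 10 × (1−f)/f ≈ 2 × 10 × 1.00000 ≈ 20.00 mg.

20 mg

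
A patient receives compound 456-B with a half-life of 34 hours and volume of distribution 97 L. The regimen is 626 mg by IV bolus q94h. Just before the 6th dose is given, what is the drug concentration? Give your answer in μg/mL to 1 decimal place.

f = (1/2)^(τ/t½) = (1/2)^(94/34) ≈ 0.1471.
C₀ = D/Vd = 626/97 ≈ 6.454 μg/mL.
Before the 6th dose, 5 doses have been given. Superposition: Cmin = C₀·(f + f² + … + f^5).
≈ 6.454 × (0.1471 + 0.0216 + 0.0032 + 0.0005 + 0.0001) ≈ 6.454 × 0.1725 ≈ 1.113 μg/mL.

1.1 μg/mL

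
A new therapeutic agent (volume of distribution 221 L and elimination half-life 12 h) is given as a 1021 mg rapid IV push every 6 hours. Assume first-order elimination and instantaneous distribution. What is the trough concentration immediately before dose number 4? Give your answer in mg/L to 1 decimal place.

f = (1/2)^(τ/t½) = (1/2)^(6/12) ≈ 0.7071.
C₀ = D/Vd = 1021/221 ≈ 4.620 mg/L.
Before the 4th dose, 3 doses have been given. Superposition: Cmin = C₀·(f + f² + … + f^3).
≈ 4.620 × (0.7071 + 0.5000 + 0.3535) ≈ 4.620 × 1.5606 ≈ 7.210 mg/L.

7.2 mg/L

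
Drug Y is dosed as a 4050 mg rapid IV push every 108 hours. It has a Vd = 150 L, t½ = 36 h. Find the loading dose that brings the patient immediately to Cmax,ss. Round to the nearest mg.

f = (1/2)^(108/36) ≈ 0.125000; accumulation ratio R = 1/(1−f) ≈ 1.14286.
Loading dose to hit Cmax,ss on first dose: D_load = D_maint·R ≈ 4050 × 1.14286 ≈ 4628.58 mg.

4629 mg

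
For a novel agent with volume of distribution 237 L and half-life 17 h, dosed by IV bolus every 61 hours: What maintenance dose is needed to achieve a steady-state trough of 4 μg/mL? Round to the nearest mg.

τ/t½ = 61/17 ≈ 3.5882, so f = (1/2)^(61/17) ≈ 0.083145.
Cmin,ss = (D/Vd)·f/(1−f), so D = Cmin,ss·Vd·(1−f)/f.
D = 4 × 237 × (1−f)/f ≈ 4 × 237 × 11.02718 ≈ 10453.77 mg.

10454 mg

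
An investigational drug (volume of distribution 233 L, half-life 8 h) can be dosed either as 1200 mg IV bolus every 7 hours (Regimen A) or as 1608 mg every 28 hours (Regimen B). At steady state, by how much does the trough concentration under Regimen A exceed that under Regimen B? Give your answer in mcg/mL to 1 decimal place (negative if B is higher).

5.5 mcg/mL

Regimen A: f = (1/2)^(7/8) ≈ 0.5453; Cmin,ss = (1200/233)·f/(1−f) ≈ 6.176 mcg/mL.
Regimen B: f = (1/2)^(28/8) ≈ 0.0884; Cmin,ss = (1608/233)·f/(1−f) ≈ 0.669 mcg/mL.
Difference ≈ 6.176 − 0.669 ≈ 5.507 mcg/mL.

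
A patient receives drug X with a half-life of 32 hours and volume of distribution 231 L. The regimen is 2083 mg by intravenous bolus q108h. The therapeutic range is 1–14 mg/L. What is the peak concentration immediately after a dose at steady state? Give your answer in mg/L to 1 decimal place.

10.0 mg/L

k = ln2/t½ = ln2/32 ≈ 0.021661 h⁻¹; fraction remaining f = e^(−kτ) = e^(−0.021661×108) ≈ 0.0964.
Accumulation ratio R = 1/(1 − f) ≈ 1/0.9036 ≈ 1.1067.
Single-dose peak C₀ = D/Vd = 2083/231 ≈ 9.017 mg/L.
Steady-state peak Cmax,ss = C₀·R ≈ 9.017 × 1.1067 ≈ 9.979 mg/L.
Peak 10.0 mg/L vs MTC 14 mg/L: below toxic threshold.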